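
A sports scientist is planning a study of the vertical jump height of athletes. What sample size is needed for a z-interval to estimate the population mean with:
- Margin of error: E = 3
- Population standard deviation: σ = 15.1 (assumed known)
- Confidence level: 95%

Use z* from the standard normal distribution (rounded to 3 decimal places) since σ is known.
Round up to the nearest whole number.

Using z* since population σ is known (z-interval formula).

For 95% confidence, z* = 1.96 (from standard normal table)

Sample size formula for z-interval: n = (z*σ/E)²

n = (1.96 × 15.1 / 3)²
  = (9.865333)²
  = 97.3248

Round up to the nearest whole number: n = 98

98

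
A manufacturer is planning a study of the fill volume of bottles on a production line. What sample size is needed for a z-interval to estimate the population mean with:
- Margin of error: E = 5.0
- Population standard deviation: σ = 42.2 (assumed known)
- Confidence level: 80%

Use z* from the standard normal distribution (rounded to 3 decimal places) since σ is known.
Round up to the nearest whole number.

Using z* since population σ is known (z-interval formula).

For 80% confidence, z* = 1.282 (from standard normal table)

Sample size formula for z-interval: n = (z*σ/E)²

n = (1.282 × 42.2 / 5.0)²
  = (10.820080)²
  = 117.0741

Round up to the nearest whole number: n = 118

118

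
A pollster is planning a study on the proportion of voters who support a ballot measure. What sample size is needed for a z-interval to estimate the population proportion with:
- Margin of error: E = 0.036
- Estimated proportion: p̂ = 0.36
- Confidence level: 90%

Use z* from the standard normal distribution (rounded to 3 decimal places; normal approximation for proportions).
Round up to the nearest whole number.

Using z* for proportion z-interval (normal approximation).

For 90% confidence, z* = 1.645 (from standard normal table)

Sample size formula for proportion z-interval: n = z*²p̂(1-p̂)/E²

n = 1.645² × 0.36 × 0.64 / 0.036²
  = 2.706025 × 0.2304 / 0.001296
  = 481.0711

Round up to the nearest whole number: n = 482

482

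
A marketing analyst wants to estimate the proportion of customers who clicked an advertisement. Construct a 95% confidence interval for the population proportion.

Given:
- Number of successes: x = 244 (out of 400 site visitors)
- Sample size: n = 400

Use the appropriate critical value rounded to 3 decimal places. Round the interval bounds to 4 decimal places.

Sample proportion: p̂ = 244/400 = 0.610000

Check conditions for normal approximation:
  np̂ = 244 ≥ 10 ✓
  n(1-p̂) = 156 ≥ 10 ✓

The sample is large enough, so use a z-interval (normal approximation) for the proportion.

For 95% confidence, z* = 1.96 (from standard normal table)

Standard error: SE = √(p̂(1-p̂)/n) = √(0.610000×0.390000/400) = 0.02438750

Margin of error: E = z* × SE = 1.96 × 0.02438750 = 0.047799

Z-interval: p̂ ± E = 0.610000 ± 0.047799 = (0.562201, 0.657799)

Rounded to 4 decimal places:

(0.5622, 0.6578)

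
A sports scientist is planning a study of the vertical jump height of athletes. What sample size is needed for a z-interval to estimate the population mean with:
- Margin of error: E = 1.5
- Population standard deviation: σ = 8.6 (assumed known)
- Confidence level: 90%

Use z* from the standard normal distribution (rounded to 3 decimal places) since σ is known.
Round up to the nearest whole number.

Using z* since population σ is known (z-interval formula).

For 90% confidence, z* = 1.645 (from standard normal table)

Sample size formula for z-interval: n = (z*σ/E)²

n = (1.645 × 8.6 / 1.5)²
  = (9.431333)²
  = 88.9500

Round up to the nearest whole number: n = 89

89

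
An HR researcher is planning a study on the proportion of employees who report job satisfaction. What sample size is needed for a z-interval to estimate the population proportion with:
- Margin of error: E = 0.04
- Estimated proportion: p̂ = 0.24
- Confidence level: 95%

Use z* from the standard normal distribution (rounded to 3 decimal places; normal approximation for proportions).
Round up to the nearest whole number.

Using z* for proportion z-interval (normal approximation).

For 95% confidence, z* = 1.96 (from standard normal table)

Sample size formula for proportion z-interval: n = z*²p̂(1-p̂)/E²

n = 1.96² × 0.24 × 0.76 / 0.04²
  = 3.8416 × 0.1824 / 0.0016
  = 437.9424

Round up to the nearest whole number: n = 438

438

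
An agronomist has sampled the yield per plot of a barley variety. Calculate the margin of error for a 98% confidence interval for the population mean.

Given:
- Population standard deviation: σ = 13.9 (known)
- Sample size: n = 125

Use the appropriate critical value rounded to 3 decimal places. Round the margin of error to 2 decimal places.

The population standard deviation σ is known, so use the z-interval margin of error formula.

For 98% confidence, z* = 2.326 (from standard normal table)

Margin of error formula for z-interval: E = z* × σ/√n

E = 2.326 × 13.9/√125
  = 2.326 × 1.243254
  = 2.8918

Rounded to 2 decimal places:

2.89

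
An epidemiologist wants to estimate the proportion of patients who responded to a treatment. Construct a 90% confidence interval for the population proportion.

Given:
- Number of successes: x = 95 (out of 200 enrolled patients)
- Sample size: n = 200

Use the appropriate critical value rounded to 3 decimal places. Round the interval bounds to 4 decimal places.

Sample proportion: p̂ = 95/200 = 0.475000

Check conditions for normal approximation:
  np̂ = 95 ≥ 10 ✓
  n(1-p̂) = 105 ≥ 10 ✓

The sample is large enough, so use a z-interval (normal approximation) for the proportion.

For 90% confidence, z* = 1.645 (from standard normal table)

Standard error: SE = √(p̂(1-p̂)/n) = √(0.475000×0.525000/200) = 0.03531112

Margin of error: E = z* × SE = 1.645 × 0.03531112 = 0.058087

Z-interval: p̂ ± E = 0.475000 ± 0.058087 = (0.416913, 0.533087)

Rounded to 4 decimal places:

(0.4169, 0.5331)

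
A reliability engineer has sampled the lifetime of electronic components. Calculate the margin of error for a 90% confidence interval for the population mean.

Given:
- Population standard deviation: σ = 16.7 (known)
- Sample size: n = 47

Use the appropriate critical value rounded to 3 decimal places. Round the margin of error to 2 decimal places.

The population standard deviation σ is known, so use the z-interval margin of error formula.

For 90% confidence, z* = 1.645 (from standard normal table)

Margin of error formula for z-interval: E = z* × σ/√n

E = 1.645 × 16.7/√47
  = 1.645 × 2.435945
  = 4.0071

Rounded to 2 decimal places:

4.01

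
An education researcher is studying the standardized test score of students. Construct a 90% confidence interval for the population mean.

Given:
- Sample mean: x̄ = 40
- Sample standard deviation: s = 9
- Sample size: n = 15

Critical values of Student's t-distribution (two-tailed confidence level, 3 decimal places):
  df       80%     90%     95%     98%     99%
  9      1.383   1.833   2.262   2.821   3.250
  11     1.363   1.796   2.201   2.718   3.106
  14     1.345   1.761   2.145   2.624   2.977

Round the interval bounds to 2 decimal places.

The population standard deviation σ is unknown (only the sample standard deviation s is given), so use a t-interval with df = n - 1 = 15 - 1 = 14.

For 90% confidence with df = 14, t* = 1.761 (from t-table)

Standard error: SE = s/√n = 9/√15 = 2.323790

Margin of error: E = t* × SE = 1.761 × 2.323790 = 4.0922

T-interval: x̄ ± E = 40 ± 4.0922 = (35.9078, 44.0922)

Rounded to 2 decimal places:

(35.91, 44.09)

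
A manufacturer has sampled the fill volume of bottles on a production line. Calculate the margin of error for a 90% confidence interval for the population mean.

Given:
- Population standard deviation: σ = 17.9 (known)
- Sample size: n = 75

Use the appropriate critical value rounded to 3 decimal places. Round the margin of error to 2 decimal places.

The population standard deviation σ is known, so use the z-interval margin of error formula.

For 90% confidence, z* = 1.645 (from standard normal table)

Margin of error formula for z-interval: E = z* × σ/√n

E = 1.645 × 17.9/√75
  = 1.645 × 2.066914
  = 3.4001

Rounded to 2 decimal places:

3.40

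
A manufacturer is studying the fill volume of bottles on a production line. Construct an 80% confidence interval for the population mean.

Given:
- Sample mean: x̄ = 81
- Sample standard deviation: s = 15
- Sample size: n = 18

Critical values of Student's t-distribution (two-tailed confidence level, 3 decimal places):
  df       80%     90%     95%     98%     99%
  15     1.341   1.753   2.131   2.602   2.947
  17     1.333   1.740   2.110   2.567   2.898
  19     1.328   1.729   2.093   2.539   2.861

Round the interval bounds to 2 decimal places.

The population standard deviation σ is unknown (only the sample standard deviation s is given), so use a t-interval with df = n - 1 = 18 - 1 = 17.

For 80% confidence with df = 17, t* = 1.333 (from t-table)

Standard error: SE = s/√n = 15/√18 = 3.535534

Margin of error: E = t* × SE = 1.333 × 3.535534 = 4.7129

T-interval: x̄ ± E = 81 ± 4.7129 = (76.2871, 85.7129)

Rounded to 2 decimal places:

(76.29, 85.71)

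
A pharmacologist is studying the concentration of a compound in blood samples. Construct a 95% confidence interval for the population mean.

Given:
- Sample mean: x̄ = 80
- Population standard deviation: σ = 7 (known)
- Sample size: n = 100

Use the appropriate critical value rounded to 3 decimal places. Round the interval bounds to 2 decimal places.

The population standard deviation σ is known, so use a z-interval (standard normal critical value).

For 95% confidence, z* = 1.96 (from standard normal table)

Standard error: SE = σ/√n = 7/√100 = 0.700000

Margin of error: E = z* × SE = 1.96 × 0.700000 = 1.3720

Z-interval: x̄ ± E = 80 ± 1.3720 = (78.6280, 81.3720)

Rounded to 2 decimal places:

(78.63, 81.37)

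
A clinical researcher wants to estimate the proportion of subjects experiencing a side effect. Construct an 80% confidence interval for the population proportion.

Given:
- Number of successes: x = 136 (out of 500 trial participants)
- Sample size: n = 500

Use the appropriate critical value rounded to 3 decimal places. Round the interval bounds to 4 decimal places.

Sample proportion: p̂ = 136/500 = 0.272000

Check conditions for normal approximation:
  np̂ = 136 ≥ 10 ✓
  n(1-p̂) = 364 ≥ 10 ✓

The sample is large enough, so use a z-interval (normal approximation) for the proportion.

For 80% confidence, z* = 1.282 (from standard normal table)

Standard error: SE = √(p̂(1-p̂)/n) = √(0.272000×0.728000/500) = 0.01990055

Margin of error: E = z* × SE = 1.282 × 0.01990055 = 0.025513

Z-interval: p̂ ± E = 0.272000 ± 0.025513 = (0.246487, 0.297513)

Rounded to 4 decimal places:

(0.2465, 0.2975)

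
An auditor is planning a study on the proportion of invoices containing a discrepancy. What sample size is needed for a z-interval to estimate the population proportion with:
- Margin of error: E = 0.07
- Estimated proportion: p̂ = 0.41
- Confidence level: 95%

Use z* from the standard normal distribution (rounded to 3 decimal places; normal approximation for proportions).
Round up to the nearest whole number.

Using z* for proportion z-interval (normal approximation).

For 95% confidence, z* = 1.96 (from standard normal table)

Sample size formula for proportion z-interval: n = z*²p̂(1-p̂)/E²

n = 1.96² × 0.41 × 0.59 / 0.07²
  = 3.8416 × 0.2419 / 0.0049
  = 189.6496

Round up to the nearest whole number: n = 190

190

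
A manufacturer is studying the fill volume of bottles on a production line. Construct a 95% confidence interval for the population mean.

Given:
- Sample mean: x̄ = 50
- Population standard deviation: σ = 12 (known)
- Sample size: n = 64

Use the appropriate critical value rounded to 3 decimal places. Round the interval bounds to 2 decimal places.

The population standard deviation σ is known, so use a z-interval (standard normal critical value).

For 95% confidence, z* = 1.96 (from standard normal table)

Standard error: SE = σ/√n = 12/√64 = 1.500000

Margin of error: E = z* × SE = 1.96 × 1.500000 = 2.9400

Z-interval: x̄ ± E = 50 ± 2.9400 = (47.0600, 52.9400)

Rounded to 2 decimal places:

(47.06, 52.94)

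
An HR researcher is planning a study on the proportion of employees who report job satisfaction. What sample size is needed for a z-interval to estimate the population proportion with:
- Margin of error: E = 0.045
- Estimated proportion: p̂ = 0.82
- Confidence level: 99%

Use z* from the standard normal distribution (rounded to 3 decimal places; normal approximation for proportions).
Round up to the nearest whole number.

Using z* for proportion z-interval (normal approximation).

For 99% confidence, z* = 2.576 (from standard normal table)

Sample size formula for proportion z-interval: n = z*²p̂(1-p̂)/E²

n = 2.576² × 0.82 × 0.18 / 0.045²
  = 6.635776 × 0.1476 / 0.002025
  = 483.6743

Round up to the nearest whole number: n = 484

484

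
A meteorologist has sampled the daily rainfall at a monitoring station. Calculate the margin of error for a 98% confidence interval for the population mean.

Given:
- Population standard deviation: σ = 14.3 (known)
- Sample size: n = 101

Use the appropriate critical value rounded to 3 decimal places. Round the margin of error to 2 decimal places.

The population standard deviation σ is known, so use the z-interval margin of error formula.

For 98% confidence, z* = 2.326 (from standard normal table)

Margin of error formula for z-interval: E = z* × σ/√n

E = 2.326 × 14.3/√101
  = 2.326 × 1.422903
  = 3.3097

Rounded to 2 decimal places:

3.31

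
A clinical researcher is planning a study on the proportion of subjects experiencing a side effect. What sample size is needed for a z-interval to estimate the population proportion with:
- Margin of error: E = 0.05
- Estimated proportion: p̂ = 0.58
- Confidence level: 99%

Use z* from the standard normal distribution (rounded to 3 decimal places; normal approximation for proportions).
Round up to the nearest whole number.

Using z* for proportion z-interval (normal approximation).

For 99% confidence, z* = 2.576 (from standard normal table)

Sample size formula for proportion z-interval: n = z*²p̂(1-p̂)/E²

n = 2.576² × 0.58 × 0.42 / 0.05²
  = 6.635776 × 0.2436 / 0.0025
  = 646.5900

Round up to the nearest whole number: n = 647

647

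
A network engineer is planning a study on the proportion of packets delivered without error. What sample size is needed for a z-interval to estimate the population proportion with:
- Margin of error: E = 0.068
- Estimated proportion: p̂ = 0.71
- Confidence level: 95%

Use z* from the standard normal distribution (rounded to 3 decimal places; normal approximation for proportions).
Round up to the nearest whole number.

Using z* for proportion z-interval (normal approximation).

For 95% confidence, z* = 1.96 (from standard normal table)

Sample size formula for proportion z-interval: n = z*²p̂(1-p̂)/E²

n = 1.96² × 0.71 × 0.29 / 0.068²
  = 3.8416 × 0.2059 / 0.004624
  = 171.0609

Round up to the nearest whole number: n = 172

172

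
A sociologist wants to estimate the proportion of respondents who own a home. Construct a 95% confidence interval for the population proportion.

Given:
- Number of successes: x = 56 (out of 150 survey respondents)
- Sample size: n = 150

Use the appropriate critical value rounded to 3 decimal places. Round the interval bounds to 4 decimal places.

Sample proportion: p̂ = 56/150 = 0.373333

Check conditions for normal approximation:
  np̂ = 56 ≥ 10 ✓
  n(1-p̂) = 94 ≥ 10 ✓

The sample is large enough, so use a z-interval (normal approximation) for the proportion.

For 95% confidence, z* = 1.96 (from standard normal table)

Standard error: SE = √(p̂(1-p̂)/n) = √(0.373333×0.626667/150) = 0.03949308

Margin of error: E = z* × SE = 1.96 × 0.03949308 = 0.077406

Z-interval: p̂ ± E = 0.373333 ± 0.077406 = (0.295927, 0.450740)

Rounded to 4 decimal places:

(0.2959, 0.4507)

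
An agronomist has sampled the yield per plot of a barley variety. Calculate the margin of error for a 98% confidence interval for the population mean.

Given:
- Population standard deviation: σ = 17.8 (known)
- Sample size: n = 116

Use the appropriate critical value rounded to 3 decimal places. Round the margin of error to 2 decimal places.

The population standard deviation σ is known, so use the z-interval margin of error formula.

For 98% confidence, z* = 2.326 (from standard normal table)

Margin of error formula for z-interval: E = z* × σ/√n

E = 2.326 × 17.8/√116
  = 2.326 × 1.652689
  = 3.8442

Rounded to 2 decimal places:

3.84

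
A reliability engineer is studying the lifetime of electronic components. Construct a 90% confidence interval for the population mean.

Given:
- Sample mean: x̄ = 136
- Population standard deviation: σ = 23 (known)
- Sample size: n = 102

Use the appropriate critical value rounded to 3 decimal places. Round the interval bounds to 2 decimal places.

The population standard deviation σ is known, so use a z-interval (standard normal critical value).

For 90% confidence, z* = 1.645 (from standard normal table)

Standard error: SE = σ/√n = 23/√102 = 2.277339

Margin of error: E = z* × SE = 1.645 × 2.277339 = 3.7462

Z-interval: x̄ ± E = 136 ± 3.7462 = (132.2538, 139.7462)

Rounded to 2 decimal places:

(132.25, 139.75)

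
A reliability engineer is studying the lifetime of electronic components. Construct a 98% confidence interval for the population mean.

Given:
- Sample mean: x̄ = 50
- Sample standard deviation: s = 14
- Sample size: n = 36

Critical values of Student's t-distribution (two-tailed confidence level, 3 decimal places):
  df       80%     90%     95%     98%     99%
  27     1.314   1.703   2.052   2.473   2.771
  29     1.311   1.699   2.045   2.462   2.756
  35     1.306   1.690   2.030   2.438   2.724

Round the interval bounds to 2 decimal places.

The population standard deviation σ is unknown (only the sample standard deviation s is given), so use a t-interval with df = n - 1 = 36 - 1 = 35.

For 98% confidence with df = 35, t* = 2.438 (from t-table)

Standard error: SE = s/√n = 14/√36 = 2.333333

Margin of error: E = t* × SE = 2.438 × 2.333333 = 5.6887

T-interval: x̄ ± E = 50 ± 5.6887 = (44.3113, 55.6887)

Rounded to 2 decimal places:

(44.31, 55.69)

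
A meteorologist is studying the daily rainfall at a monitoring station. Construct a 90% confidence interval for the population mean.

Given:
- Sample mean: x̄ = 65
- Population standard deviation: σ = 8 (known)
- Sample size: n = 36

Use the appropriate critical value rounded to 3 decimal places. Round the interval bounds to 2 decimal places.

The population standard deviation σ is known, so use a z-interval (standard normal critical value).

For 90% confidence, z* = 1.645 (from standard normal table)

Standard error: SE = σ/√n = 8/√36 = 1.333333

Margin of error: E = z* × SE = 1.645 × 1.333333 = 2.1933

Z-interval: x̄ ± E = 65 ± 2.1933 = (62.8067, 67.1933)

Rounded to 2 decimal places:

(62.81, 67.19)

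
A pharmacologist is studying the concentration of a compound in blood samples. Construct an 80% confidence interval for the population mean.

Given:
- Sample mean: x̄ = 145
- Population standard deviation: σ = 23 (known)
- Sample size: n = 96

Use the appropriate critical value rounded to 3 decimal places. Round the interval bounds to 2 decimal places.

The population standard deviation σ is known, so use a z-interval (standard normal critical value).

For 80% confidence, z* = 1.282 (from standard normal table)

Standard error: SE = σ/√n = 23/√96 = 2.347428

Margin of error: E = z* × SE = 1.282 × 2.347428 = 3.0094

Z-interval: x̄ ± E = 145 ± 3.0094 = (141.9906, 148.0094)

Rounded to 2 decimal places:

(141.99, 148.01)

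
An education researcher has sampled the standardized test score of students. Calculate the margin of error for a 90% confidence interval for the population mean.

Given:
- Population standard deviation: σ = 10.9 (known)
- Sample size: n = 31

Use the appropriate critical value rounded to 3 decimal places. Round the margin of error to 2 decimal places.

The population standard deviation σ is known, so use the z-interval margin of error formula.

For 90% confidence, z* = 1.645 (from standard normal table)

Margin of error formula for z-interval: E = z* × σ/√n

E = 1.645 × 10.9/√31
  = 1.645 × 1.957698
  = 3.2204

Rounded to 2 decimal places:

3.22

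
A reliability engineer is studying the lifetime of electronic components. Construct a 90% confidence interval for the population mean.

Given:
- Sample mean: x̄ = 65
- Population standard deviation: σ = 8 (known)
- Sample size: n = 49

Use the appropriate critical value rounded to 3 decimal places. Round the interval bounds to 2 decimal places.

The population standard deviation σ is known, so use a z-interval (standard normal critical value).

For 90% confidence, z* = 1.645 (from standard normal table)

Standard error: SE = σ/√n = 8/√49 = 1.142857

Margin of error: E = z* × SE = 1.645 × 1.142857 = 1.8800

Z-interval: x̄ ± E = 65 ± 1.8800 = (63.1200, 66.8800)

Rounded to 2 decimal places:

(63.12, 66.88)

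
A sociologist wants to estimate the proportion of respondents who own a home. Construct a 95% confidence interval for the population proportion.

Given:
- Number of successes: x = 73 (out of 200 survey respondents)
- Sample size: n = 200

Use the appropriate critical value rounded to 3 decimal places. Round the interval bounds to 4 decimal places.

Sample proportion: p̂ = 73/200 = 0.365000

Check conditions for normal approximation:
  np̂ = 73 ≥ 10 ✓
  n(1-p̂) = 127 ≥ 10 ✓

The sample is large enough, so use a z-interval (normal approximation) for the proportion.

For 95% confidence, z* = 1.96 (from standard normal table)

Standard error: SE = √(p̂(1-p̂)/n) = √(0.365000×0.635000/200) = 0.03404225

Margin of error: E = z* × SE = 1.96 × 0.03404225 = 0.066723

Z-interval: p̂ ± E = 0.365000 ± 0.066723 = (0.298277, 0.431723)

Rounded to 4 decimal places:

(0.2983, 0.4317)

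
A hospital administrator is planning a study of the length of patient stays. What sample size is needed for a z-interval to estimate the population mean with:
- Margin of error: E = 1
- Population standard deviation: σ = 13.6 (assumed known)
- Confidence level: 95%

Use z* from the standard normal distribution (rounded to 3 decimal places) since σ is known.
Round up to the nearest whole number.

Using z* since population σ is known (z-interval formula).

For 95% confidence, z* = 1.96 (from standard normal table)

Sample size formula for z-interval: n = (z*σ/E)²

n = (1.96 × 13.6 / 1)²
  = (26.656000)²
  = 710.5423

Round up to the nearest whole number: n = 711

711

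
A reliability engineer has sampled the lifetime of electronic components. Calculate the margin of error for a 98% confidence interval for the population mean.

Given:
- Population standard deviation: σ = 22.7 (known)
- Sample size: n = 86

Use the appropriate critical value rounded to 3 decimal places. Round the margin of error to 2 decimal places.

The population standard deviation σ is known, so use the z-interval margin of error formula.

For 98% confidence, z* = 2.326 (from standard normal table)

Margin of error formula for z-interval: E = z* × σ/√n

E = 2.326 × 22.7/√86
  = 2.326 × 2.447804
  = 5.6936

Rounded to 2 decimal places:

5.69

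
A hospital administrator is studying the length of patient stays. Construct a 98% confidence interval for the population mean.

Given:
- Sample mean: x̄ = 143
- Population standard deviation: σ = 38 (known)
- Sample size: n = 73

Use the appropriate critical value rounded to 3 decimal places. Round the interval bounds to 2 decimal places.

The population standard deviation σ is known, so use a z-interval (standard normal critical value).

For 98% confidence, z* = 2.326 (from standard normal table)

Standard error: SE = σ/√n = 38/√73 = 4.4475636

Margin of error: E = z* × SE = 2.326 × 4.4475636 = 10.34503

Z-interval: x̄ ± E = 143 ± 10.34503 = (132.65497, 153.34503)

Rounded to 2 decimal places:

(132.65, 153.35)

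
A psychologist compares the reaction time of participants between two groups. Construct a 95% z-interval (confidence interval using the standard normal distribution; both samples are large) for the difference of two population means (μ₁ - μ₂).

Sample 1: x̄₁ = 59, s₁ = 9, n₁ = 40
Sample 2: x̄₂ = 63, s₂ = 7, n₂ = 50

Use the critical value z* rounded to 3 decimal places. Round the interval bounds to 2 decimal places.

Both samples are large (n₁ = 40 ≥ 30, n₂ = 50 ≥ 30), so a z-interval for the difference of means applies.

Point estimate: x̄₁ - x̄₂ = 59 - 63 = -4

Standard error: SE = √(s₁²/n₁ + s₂²/n₂)
= √(9²/40 + 7²/50)
= √(2.025000 + 0.980000)
= 1.733494

For 95% confidence, z* = 1.96 (from standard normal table)
Margin of error: E = z* × SE = 1.96 × 1.733494 = 3.3976

Z-interval: (x̄₁ - x̄₂) ± E = -4 ± 3.3976 = (-7.3976, -0.6024)

Rounded to 2 decimal places:

(-7.40, -0.60)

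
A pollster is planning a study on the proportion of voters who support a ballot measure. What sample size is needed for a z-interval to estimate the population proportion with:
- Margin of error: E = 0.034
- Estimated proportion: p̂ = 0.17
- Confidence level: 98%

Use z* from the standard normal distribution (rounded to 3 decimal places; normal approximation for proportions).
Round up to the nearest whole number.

Using z* for proportion z-interval (normal approximation).

For 98% confidence, z* = 2.326 (from standard normal table)

Sample size formula for proportion z-interval: n = z*²p̂(1-p̂)/E²

n = 2.326² × 0.17 × 0.83 / 0.034²
  = 5.410276 × 0.1411 / 0.001156
  = 660.3719

Round up to the nearest whole number: n = 661

661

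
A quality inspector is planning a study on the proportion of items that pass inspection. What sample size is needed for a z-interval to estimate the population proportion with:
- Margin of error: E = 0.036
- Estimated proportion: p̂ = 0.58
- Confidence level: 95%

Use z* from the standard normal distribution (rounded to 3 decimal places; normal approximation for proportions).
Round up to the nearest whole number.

Using z* for proportion z-interval (normal approximation).

For 95% confidence, z* = 1.96 (from standard normal table)

Sample size formula for proportion z-interval: n = z*²p̂(1-p̂)/E²

n = 1.96² × 0.58 × 0.42 / 0.036²
  = 3.8416 × 0.2436 / 0.001296
  = 722.0785

Round up to the nearest whole number: n = 723

723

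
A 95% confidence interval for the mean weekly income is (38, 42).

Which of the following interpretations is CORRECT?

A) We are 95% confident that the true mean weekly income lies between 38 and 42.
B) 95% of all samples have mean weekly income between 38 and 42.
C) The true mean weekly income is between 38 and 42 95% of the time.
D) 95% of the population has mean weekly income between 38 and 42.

A confidence interval represents our confidence in the procedure, not a probability statement about the parameter.

Key concept: If we repeated this sampling process many times and computed a 95% CI each time, about 95% of those intervals would contain the true population parameter.

For this specific interval (38, 42):
- Midpoint (point estimate): 40
- Margin of error: 2

The correct interpretation is the one stating confidence that the true parameter lies in the interval — option A.

A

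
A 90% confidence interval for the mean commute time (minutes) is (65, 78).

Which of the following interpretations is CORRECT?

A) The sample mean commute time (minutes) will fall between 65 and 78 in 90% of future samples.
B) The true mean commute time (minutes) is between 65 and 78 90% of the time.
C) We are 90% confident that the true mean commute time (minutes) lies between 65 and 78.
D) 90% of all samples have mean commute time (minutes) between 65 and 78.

A confidence interval represents our confidence in the procedure, not a probability statement about the parameter.

Key concept: If we repeated this sampling process many times and computed a 90% CI each time, about 90% of those intervals would contain the true population parameter.

For this specific interval (65, 78):
- Midpoint (point estimate): 71.5
- Margin of error: 6.5

The correct interpretation is the one stating confidence that the true parameter lies in the interval — option C.

C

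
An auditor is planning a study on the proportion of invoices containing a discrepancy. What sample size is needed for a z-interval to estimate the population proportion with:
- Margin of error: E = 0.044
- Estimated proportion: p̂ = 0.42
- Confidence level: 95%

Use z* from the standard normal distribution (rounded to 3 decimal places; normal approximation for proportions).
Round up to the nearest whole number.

Using z* for proportion z-interval (normal approximation).

For 95% confidence, z* = 1.96 (from standard normal table)

Sample size formula for proportion z-interval: n = z*²p̂(1-p̂)/E²

n = 1.96² × 0.42 × 0.58 / 0.044²
  = 3.8416 × 0.2436 / 0.001936
  = 483.3749

Round up to the nearest whole number: n = 484

484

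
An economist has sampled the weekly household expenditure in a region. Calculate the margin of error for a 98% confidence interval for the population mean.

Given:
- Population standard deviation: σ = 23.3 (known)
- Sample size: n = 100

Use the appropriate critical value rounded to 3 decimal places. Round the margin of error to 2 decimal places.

The population standard deviation σ is known, so use the z-interval margin of error formula.

For 98% confidence, z* = 2.326 (from standard normal table)

Margin of error formula for z-interval: E = z* × σ/√n

E = 2.326 × 23.3/√100
  = 2.326 × 2.330000
  = 5.4196

Rounded to 2 decimal places:

5.42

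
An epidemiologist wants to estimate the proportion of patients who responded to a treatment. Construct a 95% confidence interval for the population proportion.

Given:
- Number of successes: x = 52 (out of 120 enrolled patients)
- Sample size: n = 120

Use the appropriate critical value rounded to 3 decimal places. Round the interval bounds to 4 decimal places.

Sample proportion: p̂ = 52/120 = 0.433333

Check conditions for normal approximation:
  np̂ = 52 ≥ 10 ✓
  n(1-p̂) = 68 ≥ 10 ✓

The sample is large enough, so use a z-interval (normal approximation) for the proportion.

For 95% confidence, z* = 1.96 (from standard normal table)

Standard error: SE = √(p̂(1-p̂)/n) = √(0.433333×0.566667/120) = 0.04523601

Margin of error: E = z* × SE = 1.96 × 0.04523601 = 0.088663

Z-interval: p̂ ± E = 0.433333 ± 0.088663 = (0.344671, 0.521996)

Rounded to 4 decimal places:

(0.3447, 0.5220)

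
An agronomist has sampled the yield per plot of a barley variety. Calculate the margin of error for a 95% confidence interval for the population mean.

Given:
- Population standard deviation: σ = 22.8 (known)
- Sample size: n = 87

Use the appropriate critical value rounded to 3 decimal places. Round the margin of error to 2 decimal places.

The population standard deviation σ is known, so use the z-interval margin of error formula.

For 95% confidence, z* = 1.96 (from standard normal table)

Margin of error formula for z-interval: E = z* × σ/√n

E = 1.96 × 22.8/√87
  = 1.96 × 2.444417
  = 4.7911

Rounded to 2 decimal places:

4.79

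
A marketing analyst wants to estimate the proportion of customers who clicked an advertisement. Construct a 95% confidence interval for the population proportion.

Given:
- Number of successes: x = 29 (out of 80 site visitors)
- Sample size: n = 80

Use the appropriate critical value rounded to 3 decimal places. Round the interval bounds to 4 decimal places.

Sample proportion: p̂ = 29/80 = 0.362500

Check conditions for normal approximation:
  np̂ = 29 ≥ 10 ✓
  n(1-p̂) = 51 ≥ 10 ✓

The sample is large enough, so use a z-interval (normal approximation) for the proportion.

For 95% confidence, z* = 1.96 (from standard normal table)

Standard error: SE = √(p̂(1-p̂)/n) = √(0.362500×0.637500/80) = 0.05374637

Margin of error: E = z* × SE = 1.96 × 0.05374637 = 0.105343

Z-interval: p̂ ± E = 0.362500 ± 0.105343 = (0.257157, 0.467843)

Rounded to 4 decimal places:

(0.2572, 0.4678)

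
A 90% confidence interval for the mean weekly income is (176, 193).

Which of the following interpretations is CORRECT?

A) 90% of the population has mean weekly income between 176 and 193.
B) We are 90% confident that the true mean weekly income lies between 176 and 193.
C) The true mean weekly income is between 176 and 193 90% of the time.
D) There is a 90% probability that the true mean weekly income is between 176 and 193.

A confidence interval represents our confidence in the procedure, not a probability statement about the parameter.

Key concept: If we repeated this sampling process many times and computed a 90% CI each time, about 90% of those intervals would contain the true population parameter.

For this specific interval (176, 193):
- Midpoint (point estimate): 184.5
- Margin of error: 8.5

The correct interpretation is the one stating confidence that the true parameter lies in the interval — option B.

B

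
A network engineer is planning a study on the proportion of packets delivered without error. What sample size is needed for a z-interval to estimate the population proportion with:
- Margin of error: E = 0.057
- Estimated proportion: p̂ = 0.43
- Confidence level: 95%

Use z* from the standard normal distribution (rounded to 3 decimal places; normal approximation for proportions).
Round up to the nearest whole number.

Using z* for proportion z-interval (normal approximation).

For 95% confidence, z* = 1.96 (from standard normal table)

Sample size formula for proportion z-interval: n = z*²p̂(1-p̂)/E²

n = 1.96² × 0.43 × 0.57 / 0.057²
  = 3.8416 × 0.2451 / 0.003249
  = 289.8049

Round up to the nearest whole number: n = 290

290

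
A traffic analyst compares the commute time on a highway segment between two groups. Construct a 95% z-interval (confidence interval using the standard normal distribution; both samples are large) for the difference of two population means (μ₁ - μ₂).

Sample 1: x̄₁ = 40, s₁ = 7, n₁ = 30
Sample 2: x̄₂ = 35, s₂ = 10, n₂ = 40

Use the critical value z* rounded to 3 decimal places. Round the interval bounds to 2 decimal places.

Both samples are large (n₁ = 30 ≥ 30, n₂ = 40 ≥ 30), so a z-interval for the difference of means applies.

Point estimate: x̄₁ - x̄₂ = 40 - 35 = 5

Standard error: SE = √(s₁²/n₁ + s₂²/n₂)
= √(7²/30 + 10²/40)
= √(1.633333 + 2.500000)
= 2.033060

For 95% confidence, z* = 1.96 (from standard normal table)
Margin of error: E = z* × SE = 1.96 × 2.033060 = 3.9848

Z-interval: (x̄₁ - x̄₂) ± E = 5 ± 3.9848 = (1.0152, 8.9848)

Rounded to 2 decimal places:

(1.02, 8.98)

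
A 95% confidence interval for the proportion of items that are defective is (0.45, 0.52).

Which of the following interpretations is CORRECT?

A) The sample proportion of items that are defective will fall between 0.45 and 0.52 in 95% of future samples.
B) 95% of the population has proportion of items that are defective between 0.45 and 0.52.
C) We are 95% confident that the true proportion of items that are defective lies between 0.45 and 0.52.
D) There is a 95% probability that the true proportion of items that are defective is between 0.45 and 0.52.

A confidence interval represents our confidence in the procedure, not a probability statement about the parameter.

Key concept: If we repeated this sampling process many times and computed a 95% CI each time, about 95% of those intervals would contain the true population parameter.

For this specific interval (0.45, 0.52):
- Midpoint (point estimate): 0.485
- Margin of error: 0.035

The correct interpretation is the one stating confidence that the true parameter lies in the interval — option C.

C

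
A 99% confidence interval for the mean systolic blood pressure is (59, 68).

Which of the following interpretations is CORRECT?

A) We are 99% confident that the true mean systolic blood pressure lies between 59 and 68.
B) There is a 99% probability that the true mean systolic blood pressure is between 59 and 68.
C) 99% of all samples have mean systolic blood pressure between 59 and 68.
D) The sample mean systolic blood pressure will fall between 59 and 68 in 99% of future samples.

A confidence interval represents our confidence in the procedure, not a probability statement about the parameter.

Key concept: If we repeated this sampling process many times and computed a 99% CI each time, about 99% of those intervals would contain the true population parameter.

For this specific interval (59, 68):
- Midpoint (point estimate): 63.5
- Margin of error: 4.5

The correct interpretation is the one stating confidence that the true parameter lies in the interval — option A.

A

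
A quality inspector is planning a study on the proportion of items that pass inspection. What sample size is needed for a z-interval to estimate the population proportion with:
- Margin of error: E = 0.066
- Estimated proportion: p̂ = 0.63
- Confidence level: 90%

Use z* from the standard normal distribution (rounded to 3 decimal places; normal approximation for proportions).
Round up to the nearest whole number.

Using z* for proportion z-interval (normal approximation).

For 90% confidence, z* = 1.645 (from standard normal table)

Sample size formula for proportion z-interval: n = z*²p̂(1-p̂)/E²

n = 1.645² × 0.63 × 0.37 / 0.066²
  = 2.706025 × 0.2331 / 0.004356
  = 144.8059

Round up to the nearest whole number: n = 145

145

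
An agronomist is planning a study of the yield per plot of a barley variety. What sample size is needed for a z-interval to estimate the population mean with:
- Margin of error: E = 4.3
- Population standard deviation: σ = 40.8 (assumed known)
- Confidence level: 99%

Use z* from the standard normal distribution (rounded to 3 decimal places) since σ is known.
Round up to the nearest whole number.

Using z* since population σ is known (z-interval formula).

For 99% confidence, z* = 2.576 (from standard normal table)

Sample size formula for z-interval: n = (z*σ/E)²

n = (2.576 × 40.8 / 4.3)²
  = (24.442047)²
  = 597.4136

Round up to the nearest whole number: n = 598

598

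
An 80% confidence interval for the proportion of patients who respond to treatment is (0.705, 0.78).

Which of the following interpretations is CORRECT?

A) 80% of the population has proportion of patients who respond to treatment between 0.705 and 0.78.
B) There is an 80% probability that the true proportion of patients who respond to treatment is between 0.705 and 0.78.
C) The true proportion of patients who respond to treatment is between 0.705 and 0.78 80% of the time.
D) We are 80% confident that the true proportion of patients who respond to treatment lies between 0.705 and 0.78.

A confidence interval represents our confidence in the procedure, not a probability statement about the parameter.

Key concept: If we repeated this sampling process many times and computed an 80% CI each time, about 80% of those intervals would contain the true population parameter.

For this specific interval (0.705, 0.78):
- Midpoint (point estimate): 0.7425
- Margin of error: 0.0375

The correct interpretation is the one stating confidence that the true parameter lies in the interval — option D.

D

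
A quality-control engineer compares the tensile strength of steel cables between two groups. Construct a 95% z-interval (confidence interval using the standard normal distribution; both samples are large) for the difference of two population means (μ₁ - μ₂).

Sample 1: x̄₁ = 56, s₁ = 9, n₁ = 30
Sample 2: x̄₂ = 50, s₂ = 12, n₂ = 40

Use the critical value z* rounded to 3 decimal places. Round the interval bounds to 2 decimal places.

Both samples are large (n₁ = 30 ≥ 30, n₂ = 40 ≥ 30), so a z-interval for the difference of means applies.

Point estimate: x̄₁ - x̄₂ = 56 - 50 = 6

Standard error: SE = √(s₁²/n₁ + s₂²/n₂)
= √(9²/30 + 12²/40)
= √(2.700000 + 3.600000)
= 2.509980

For 95% confidence, z* = 1.96 (from standard normal table)
Margin of error: E = z* × SE = 1.96 × 2.509980 = 4.9196

Z-interval: (x̄₁ - x̄₂) ± E = 6 ± 4.9196 = (1.0804, 10.9196)

Rounded to 2 decimal places:

(1.08, 10.92)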